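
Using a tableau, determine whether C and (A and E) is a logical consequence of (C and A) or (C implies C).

Initial set: {((C and A) or (C implies C)); not (C and (A and E))}.
((C and A) or (C implies C)): β-rule — branch into (C and A)  //  (C implies C).
  branch 1 (add (C and A)):
    (C and A): α-rule — add C, A.
    not (C and (A and E)): β-rule — branch into not C  //  not (A and E).
      branch 1.1 (add not C):
        × closes — contains both C and not C.
      branch 1.2 (add not (A and E)):
        not (A and E): β-rule — branch into not A  //  not E.
          branch 1.2.1 (add not A):
            × closes — contains both A and not A.
          branch 1.2.2 (add not E):
            ○ open, literals {A=1, C=1, E=0}.
  branch 2 (add (C implies C)):
    not (C and (A and E)): β-rule — branch into not C  //  not (A and E).
      branch 2.1 (add not C):
        (C implies C): β-rule — branch into not C  //  C.
          branch 2.1.1 (add not C):
            ○ open, literals {C=0}.
          branch 2.1.2 (add C):
            × closes — contains both C and not C.
      branch 2.2 (add not (A and E)):
        (C implies C): β-rule — branch into not C  //  C.
          branch 2.2.1 (add not C):
            not (A and E): β-rule — branch into not A  //  not E.
              branch 2.2.1.1 (add not A):
                ○ open, literals {A=0, C=0}.
              branch 2.2.1.2 (add not E):
                ○ open, literals {C=0, E=0}.
          branch 2.2.2 (add C):
            not (A and E): β-rule — branch into not A  //  not E.
              branch 2.2.2.1 (add not A):
                ○ open, literals {A=0, C=1}.
              branch 2.2.2.2 (add not E):
                ○ open, literals {C=1, E=0}.
3 branches closed, 6 open.
An open branch gives a countermodel: A=1, C=1, E=0 (unmentioned atoms arbitrary); the premises hold there but the conclusion fails.

No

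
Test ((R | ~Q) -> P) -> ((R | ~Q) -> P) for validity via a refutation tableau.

Assume the negation and expand:
Initial set: {~(((R | ~Q) -> P) -> ((R | ~Q) -> P))}.
~(((R | ~Q) -> P) -> ((R | ~Q) -> P)): α-rule — add ((R | ~Q) -> P), ~((R | ~Q) -> P).
~((R | ~Q) -> P): α-rule — add (R | ~Q), ~P.
((R | ~Q) -> P): β-rule — branch into ~(R | ~Q)  //  P.
  branch 1 (add ~(R | ~Q)):
    ~(R | ~Q): α-rule — add ~R, ~~Q.
    (R | ~Q): β-rule — branch into R  //  ~Q.
      branch 1.1 (add R):
        × closes — contains both R and ~R.
      branch 1.2 (add ~Q):
        × closes — contains both Q and ~Q.
  branch 2 (add P):
    × closes — contains both P and ~P.
All 3 branches close.
Every branch closed, so the negation is unsatisfiable and the formula is valid.

Valid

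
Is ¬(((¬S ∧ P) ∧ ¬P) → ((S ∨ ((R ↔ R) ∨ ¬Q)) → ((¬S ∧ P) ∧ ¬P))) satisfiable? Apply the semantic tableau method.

Initial set: {¬(((¬S ∧ P) ∧ ¬P) → ((S ∨ ((R ↔ R) ∨ ¬Q)) → ((¬S ∧ P) ∧ ¬P)))}.
¬(((¬S ∧ P) ∧ ¬P) → ((S ∨ ((R ↔ R) ∨ ¬Q)) → ((¬S ∧ P) ∧ ¬P))): α-rule — add ((¬S ∧ P) ∧ ¬P), ¬((S ∨ ((R ↔ R) ∨ ¬Q)) → ((¬S ∧ P) ∧ ¬P)).
((¬S ∧ P) ∧ ¬P): α-rule — add (¬S ∧ P), ¬P.
¬((S ∨ ((R ↔ R) ∨ ¬Q)) → ((¬S ∧ P) ∧ ¬P)): α-rule — add (S ∨ ((R ↔ R) ∨ ¬Q)), ¬((¬S ∧ P) ∧ ¬P).
(¬S ∧ P): α-rule — add ¬S, P.
× closes — contains both P and ¬P.
All 1 branch closes.
Every branch closed; the formula is unsatisfiable.

Unsatisfiable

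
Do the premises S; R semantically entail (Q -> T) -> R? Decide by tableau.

Initial set: {S; R; !((Q -> T) -> R)}.
!((Q -> T) -> R): α-rule — add (Q -> T), !R.
× closes — contains both R and !R.
All 1 branch closes.
Every branch closed, so the premises entail the conclusion.

Yes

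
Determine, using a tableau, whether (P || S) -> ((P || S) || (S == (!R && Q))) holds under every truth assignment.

Assume the negation and expand:
Initial set: {!((P || S) -> ((P || S) || (S == (!R && Q))))}.
!((P || S) -> ((P || S) || (S == (!R && Q)))): α-rule — add (P || S), !((P || S) || (S == (!R && Q))).
!((P || S) || (S == (!R && Q))): α-rule — add !(P || S), !(S == (!R && Q)).
!(P || S): α-rule — add !P, !S.
(P || S): β-rule — branch into P  //  S.
  branch 1 (add P):
    × closes — contains both P and !P.
  branch 2 (add S):
    × closes — contains both S and !S.
All 2 branches close.
Every branch closed, so the negation is unsatisfiable and the formula is valid.

Valid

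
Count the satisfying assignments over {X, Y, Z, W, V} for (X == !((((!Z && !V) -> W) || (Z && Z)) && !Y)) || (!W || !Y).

Initial set: {((X == !((((!Z && !V) -> W) || (Z && Z)) && !Y)) || (!W || !Y))}.
((X == !((((!Z && !V) -> W) || (Z && Z)) && !Y)) || (!W || !Y)): β-rule — branch into (X == !((((!Z && !V) -> W) || (Z && Z)) && !Y))  //  (!W || !Y).
  branch 1 (add (X == !((((!Z && !V) -> W) || (Z && Z)) && !Y))):
    (X == !((((!Z && !V) -> W) || (Z && Z)) && !Y)): β-rule — branch into X, !((((!Z && !V) -> W) || (Z && Z)) && !Y)  //  !X, !!((((!Z && !V) -> W) || (Z && Z)) && !Y).
      branch 1.1 (add X, !((((!Z && !V) -> W) || (Z && Z)) && !Y)):
        !((((!Z && !V) -> W) || (Z && Z)) && !Y): β-rule — branch into !(((!Z && !V) -> W) || (Z && Z))  //  !!Y.
          branch 1.1.1 (add !(((!Z && !V) -> W) || (Z && Z))):
            !(((!Z && !V) -> W) || (Z && Z)): α-rule — add !((!Z && !V) -> W), !(Z && Z).
            !((!Z && !V) -> W): α-rule — add (!Z && !V), !W.
            (!Z && !V): α-rule — add !Z, !V.
            !(Z && Z): β-rule — branch into !Z  //  !Z.
              branch 1.1.1.1 (add !Z):
                ○ open, literals {V=F, W=F, X=T, Z=F}.
              branch 1.1.1.2 (add !Z):
                ○ open, literals {V=F, W=F, X=T, Z=F}.
          branch 1.1.2 (add !!Y):
            ○ open, literals {X=T, Y=T}.
      branch 1.2 (add !X, !!((((!Z && !V) -> W) || (Z && Z)) && !Y)):
        !!((((!Z && !V) -> W) || (Z && Z)) && !Y): α-rule — add (((!Z && !V) -> W) || (Z && Z)), !Y.
        (((!Z && !V) -> W) || (Z && Z)): β-rule — branch into ((!Z && !V) -> W)  //  (Z && Z).
          branch 1.2.1 (add ((!Z && !V) -> W)):
            ((!Z && !V) -> W): β-rule — branch into !(!Z && !V)  //  W.
              branch 1.2.1.1 (add !(!Z && !V)):
                !(!Z && !V): β-rule — branch into !!Z  //  !!V.
                  branch 1.2.1.1.1 (add !!Z):
                    ○ open, literals {X=F, Y=F, Z=T}.
                  branch 1.2.1.1.2 (add !!V):
                    ○ open, literals {V=T, X=F, Y=F}.
              branch 1.2.1.2 (add W):
                ○ open, literals {W=T, X=F, Y=F}.
          branch 1.2.2 (add (Z && Z)):
            (Z && Z): α-rule — add Z, Z.
            ○ open, literals {X=F, Y=F, Z=T}.
  branch 2 (add (!W || !Y)):
    (!W || !Y): β-rule — branch into !W  //  !Y.
      branch 2.1 (add !W):
        ○ open, literals {W=F}.
      branch 2.2 (add !Y):
        ○ open, literals {Y=F}.
0 branches closed, 9 open.
Each open branch fixes some atoms; the unmentioned ones are free. Counting distinct full assignments: branch {V=F, W=F, X=T, Z=F} (Y) contributes 2 new; branch {V=F, W=F, X=T, Z=F} (Y) contributes 0 new; branch {X=T, Y=T} (Z, W, V) contributes 7 new; branch {X=F, Y=F, Z=T} (W, V) contributes 4 new; branch {V=T, X=F, Y=F} (Z, W) contributes 2 new; branch {W=T, X=F, Y=F} (Z, V) contributes 1 new; branch {X=F, Y=F, Z=T} (W, V) contributes 0 new; branch {W=F} (X, Y, Z, V) contributes 8 new; branch {Y=F} (X, Z, W, V) contributes 4 new. Total: 28.

28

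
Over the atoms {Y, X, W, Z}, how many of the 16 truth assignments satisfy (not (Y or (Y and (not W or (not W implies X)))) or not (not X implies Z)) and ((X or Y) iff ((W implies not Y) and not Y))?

4

Initial set: {((not (Y or (Y and (not W or (not W implies X)))) or not (not X implies Z)) and ((X or Y) iff ((W implies not Y) and not Y)))}.
((not (Y or (Y and (not W or (not W implies X)))) or not (not X implies Z)) and ((X or Y) iff ((W implies not Y) and not Y))): α-rule — add (not (Y or (Y and (not W or (not W implies X)))) or not (not X implies Z)), ((X or Y) iff ((W implies not Y) and not Y)).
(not (Y or (Y and (not W or (not W implies X)))) or not (not X implies Z)): β-rule — branch into not (Y or (Y and (not W or (not W implies X))))  //  not (not X implies Z).
  branch 1 (add not (Y or (Y and (not W or (not W implies X))))):
    not (Y or (Y and (not W or (not W implies X)))): α-rule — add not Y, not (Y and (not W or (not W implies X))).
    ((X or Y) iff ((W implies not Y) and not Y)): β-rule — branch into (X or Y), ((W implies not Y) and not Y)  //  not (X or Y), not ((W implies not Y) and not Y).
      branch 1.1 (add (X or Y), ((W implies not Y) and not Y)):
        ((W implies not Y) and not Y): α-rule — add (W implies not Y), not Y.
        not (Y and (not W or (not W implies X))): β-rule — branch into not Y  //  not (not W or (not W implies X)).
          branch 1.1.1 (add not Y):
            (X or Y): β-rule — branch into X  //  Y.
              branch 1.1.1.1 (add X):
                (W implies not Y): β-rule — branch into not W  //  not Y.
                  branch 1.1.1.1.1 (add not W):
                    ○ open, literals {W=F, X=T, Y=F}.
                  branch 1.1.1.1.2 (add not Y):
                    ○ open, literals {X=T, Y=F}.
              branch 1.1.1.2 (add Y):
                × closes — contains both Y and not Y.
          branch 1.1.2 (add not (not W or (not W implies X))):
            not (not W or (not W implies X)): α-rule — add not not W, not (not W implies X).
            not (not W implies X): α-rule — add not W, not X.
            × closes — contains both W and not W.
      branch 1.2 (add not (X or Y), not ((W implies not Y) and not Y)):
        not (X or Y): α-rule — add not X, not Y.
        not (Y and (not W or (not W implies X))): β-rule — branch into not Y  //  not (not W or (not W implies X)).
          branch 1.2.1 (add not Y):
            not ((W implies not Y) and not Y): β-rule — branch into not (W implies not Y)  //  not not Y.
              branch 1.2.1.1 (add not (W implies not Y)):
                not (W implies not Y): α-rule — add W, not not Y.
                × closes — contains both Y and not Y.
              branch 1.2.1.2 (add not not Y):
                × closes — contains both Y and not Y.
          branch 1.2.2 (add not (not W or (not W implies X))):
            not (not W or (not W implies X)): α-rule — add not not W, not (not W implies X).
            not (not W implies X): α-rule — add not W, not X.
            × closes — contains both W and not W.
  branch 2 (add not (not X implies Z)):
    not (not X implies Z): α-rule — add not X, not Z.
    ((X or Y) iff ((W implies not Y) and not Y)): β-rule — branch into (X or Y), ((W implies not Y) and not Y)  //  not (X or Y), not ((W implies not Y) and not Y).
      branch 2.1 (add (X or Y), ((W implies not Y) and not Y)):
        ((W implies not Y) and not Y): α-rule — add (W implies not Y), not Y.
        (X or Y): β-rule — branch into X  //  Y.
          branch 2.1.1 (add X):
            × closes — contains both X and not X.
          branch 2.1.2 (add Y):
            × closes — contains both Y and not Y.
      branch 2.2 (add not (X or Y), not ((W implies not Y) and not Y)):
        not (X or Y): α-rule — add not X, not Y.
        not ((W implies not Y) and not Y): β-rule — branch into not (W implies not Y)  //  not not Y.
          branch 2.2.1 (add not (W implies not Y)):
            not (W implies not Y): α-rule — add W, not not Y.
            × closes — contains both Y and not Y.
          branch 2.2.2 (add not not Y):
            × closes — contains both Y and not Y.
9 branches closed, 2 open.
Each open branch fixes some atoms; the unmentioned ones are free. Counting distinct full assignments: branch {W=F, X=T, Y=F} (Z) contributes 2 new; branch {X=T, Y=F} (W, Z) contributes 2 new. Total: 4.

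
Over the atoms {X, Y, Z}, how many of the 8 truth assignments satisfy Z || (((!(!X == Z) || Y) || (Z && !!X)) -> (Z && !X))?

5

Initial set: {T (Z || (((!(!X == Z) || Y) || (Z && !!X)) -> (Z && !X)))}.
T (Z || (((!(!X == Z) || Y) || (Z && !!X)) -> (Z && !X))): β-rule — branch into T Z  //  T (((!(!X == Z) || Y) || (Z && !!X)) -> (Z && !X)).
  branch 1 (add T Z):
    ○ open, literals {Z=true}.
  branch 2 (add T (((!(!X == Z) || Y) || (Z && !!X)) -> (Z && !X))):
    T (((!(!X == Z) || Y) || (Z && !!X)) -> (Z && !X)): β-rule — branch into F ((!(!X == Z) || Y) || (Z && !!X))  //  T (Z && !X).
      branch 2.1 (add F ((!(!X == Z) || Y) || (Z && !!X))):
        F ((!(!X == Z) || Y) || (Z && !!X)): α-rule — add F (!(!X == Z) || Y), F (Z && !!X).
        F (!(!X == Z) || Y): α-rule — add F !(!X == Z), F Y.
        F (Z && !!X): β-rule — branch into F Z  //  F !!X.
          branch 2.1.1 (add F Z):
            F !(!X == Z): β-rule — branch into T !X, T Z  //  F !X, F Z.
              branch 2.1.1.1 (add T !X, T Z):
                × closes — contains both Z and !Z.
              branch 2.1.1.2 (add F !X, F Z):
                ○ open, literals {X=true, Y=false, Z=false}.
          branch 2.1.2 (add F !!X):
            F !!X: drop double negation, giving F X.
            F !(!X == Z): β-rule — branch into T !X, T Z  //  F !X, F Z.
              branch 2.1.2.1 (add T !X, T Z):
                ○ open, literals {X=false, Y=false, Z=true}.
              branch 2.1.2.2 (add F !X, F Z):
                × closes — contains both X and !X.
      branch 2.2 (add T (Z && !X)):
        T (Z && !X): α-rule — add T Z, T !X.
        ○ open, literals {X=false, Z=true}.
2 branches closed, 4 open.
Each open branch fixes some atoms; the unmentioned ones are free. Counting distinct full assignments: branch {Z=true} (X, Y) contributes 4 new; branch {X=true, Y=false, Z=false} (none free) contributes 1 new; branch {X=false, Y=false, Z=true} (none free) contributes 0 new; branch {X=false, Z=true} (Y) contributes 0 new. Total: 5.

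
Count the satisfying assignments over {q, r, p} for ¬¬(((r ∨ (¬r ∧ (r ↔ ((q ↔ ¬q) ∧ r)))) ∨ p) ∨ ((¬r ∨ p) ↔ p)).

Initial set: {¬¬(((r ∨ (¬r ∧ (r ↔ ((q ↔ ¬q) ∧ r)))) ∨ p) ∨ ((¬r ∨ p) ↔ p))}.
¬¬(((r ∨ (¬r ∧ (r ↔ ((q ↔ ¬q) ∧ r)))) ∨ p) ∨ ((¬r ∨ p) ↔ p)): drop double negation, giving (((r ∨ (¬r ∧ (r ↔ ((q ↔ ¬q) ∧ r)))) ∨ p) ∨ ((¬r ∨ p) ↔ p)).
(((r ∨ (¬r ∧ (r ↔ ((q ↔ ¬q) ∧ r)))) ∨ p) ∨ ((¬r ∨ p) ↔ p)): β-rule — branch into ((r ∨ (¬r ∧ (r ↔ ((q ↔ ¬q) ∧ r)))) ∨ p)  //  ((¬r ∨ p) ↔ p).
  branch 1 (add ((r ∨ (¬r ∧ (r ↔ ((q ↔ ¬q) ∧ r)))) ∨ p)):
    ((r ∨ (¬r ∧ (r ↔ ((q ↔ ¬q) ∧ r)))) ∨ p): β-rule — branch into (r ∨ (¬r ∧ (r ↔ ((q ↔ ¬q) ∧ r))))  //  p.
      branch 1.1 (add (r ∨ (¬r ∧ (r ↔ ((q ↔ ¬q) ∧ r))))):
        (r ∨ (¬r ∧ (r ↔ ((q ↔ ¬q) ∧ r)))): β-rule — branch into r  //  (¬r ∧ (r ↔ ((q ↔ ¬q) ∧ r))).
          branch 1.1.1 (add r):
            ○ open, literals {r=1}.
          branch 1.1.2 (add (¬r ∧ (r ↔ ((q ↔ ¬q) ∧ r)))):
            (¬r ∧ (r ↔ ((q ↔ ¬q) ∧ r))): α-rule — add ¬r, (r ↔ ((q ↔ ¬q) ∧ r)).
            (r ↔ ((q ↔ ¬q) ∧ r)): β-rule — branch into r, ((q ↔ ¬q) ∧ r)  //  ¬r, ¬((q ↔ ¬q) ∧ r).
              branch 1.1.2.1 (add r, ((q ↔ ¬q) ∧ r)):
                × closes — contains both r and ¬r.
              branch 1.1.2.2 (add ¬r, ¬((q ↔ ¬q) ∧ r)):
                ¬((q ↔ ¬q) ∧ r): β-rule — branch into ¬(q ↔ ¬q)  //  ¬r.
                  branch 1.1.2.2.1 (add ¬(q ↔ ¬q)):
                    ¬(q ↔ ¬q): β-rule — branch into q, ¬¬q  //  ¬q, ¬q.
                      branch 1.1.2.2.1.1 (add q, ¬¬q):
                        ○ open, literals {q=1, r=0}.
                      branch 1.1.2.2.1.2 (add ¬q, ¬q):
                        ○ open, literals {q=0, r=0}.
                  branch 1.1.2.2.2 (add ¬r):
                    ○ open, literals {r=0}.
      branch 1.2 (add p):
        ○ open, literals {p=1}.
  branch 2 (add ((¬r ∨ p) ↔ p)):
    ((¬r ∨ p) ↔ p): β-rule — branch into (¬r ∨ p), p  //  ¬(¬r ∨ p), ¬p.
      branch 2.1 (add (¬r ∨ p), p):
        (¬r ∨ p): β-rule — branch into ¬r  //  p.
          branch 2.1.1 (add ¬r):
            ○ open, literals {p=1, r=0}.
          branch 2.1.2 (add p):
            ○ open, literals {p=1}.
      branch 2.2 (add ¬(¬r ∨ p), ¬p):
        ¬(¬r ∨ p): α-rule — add ¬¬r, ¬p.
        ○ open, literals {p=0, r=1}.
1 branch closed, 8 open.
Each open branch fixes some atoms; the unmentioned ones are free. Counting distinct full assignments: branch {r=1} (q, p) contributes 4 new; branch {q=1, r=0} (p) contributes 2 new; branch {q=0, r=0} (p) contributes 2 new; branch {r=0} (q, p) contributes 0 new; branch {p=1} (q, r) contributes 0 new; branch {p=1, r=0} (q) contributes 0 new; branch {p=1} (q, r) contributes 0 new; branch {p=0, r=1} (q) contributes 0 new. Total: 8.

8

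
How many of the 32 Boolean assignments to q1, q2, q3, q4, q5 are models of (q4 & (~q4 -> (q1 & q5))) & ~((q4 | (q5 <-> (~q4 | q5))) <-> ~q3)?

8

Initial set: {T ((q4 & (~q4 -> (q1 & q5))) & ~((q4 | (q5 <-> (~q4 | q5))) <-> ~q3))}.
T ((q4 & (~q4 -> (q1 & q5))) & ~((q4 | (q5 <-> (~q4 | q5))) <-> ~q3)): α-rule — add T (q4 & (~q4 -> (q1 & q5))), T ~((q4 | (q5 <-> (~q4 | q5))) <-> ~q3).
T (q4 & (~q4 -> (q1 & q5))): α-rule — add T q4, T (~q4 -> (q1 & q5)).
T ~((q4 | (q5 <-> (~q4 | q5))) <-> ~q3): β-rule — branch into T (q4 | (q5 <-> (~q4 | q5))), F ~q3  //  F (q4 | (q5 <-> (~q4 | q5))), T ~q3.
  branch 1 (add T (q4 | (q5 <-> (~q4 | q5))), F ~q3):
    T (~q4 -> (q1 & q5)): β-rule — branch into F ~q4  //  T (q1 & q5).
      branch 1.1 (add F ~q4):
        T (q4 | (q5 <-> (~q4 | q5))): β-rule — branch into T q4  //  T (q5 <-> (~q4 | q5)).
          branch 1.1.1 (add T q4):
            ○ open, literals {q3=1, q4=1}.
          branch 1.1.2 (add T (q5 <-> (~q4 | q5))):
            T (q5 <-> (~q4 | q5)): β-rule — branch into T q5, T (~q4 | q5)  //  F q5, F (~q4 | q5).
              branch 1.1.2.1 (add T q5, T (~q4 | q5)):
                T (~q4 | q5): β-rule — branch into T ~q4  //  T q5.
                  branch 1.1.2.1.1 (add T ~q4):
                    × closes — contains both q4 and ~q4.
                  branch 1.1.2.1.2 (add T q5):
                    ○ open, literals {q3=1, q4=1, q5=1}.
              branch 1.1.2.2 (add F q5, F (~q4 | q5)):
                F (~q4 | q5): α-rule — add F ~q4, F q5.
                ○ open, literals {q3=1, q4=1, q5=0}.
      branch 1.2 (add T (q1 & q5)):
        T (q1 & q5): α-rule — add T q1, T q5.
        T (q4 | (q5 <-> (~q4 | q5))): β-rule — branch into T q4  //  T (q5 <-> (~q4 | q5)).
          branch 1.2.1 (add T q4):
            ○ open, literals {q1=1, q3=1, q4=1, q5=1}.
          branch 1.2.2 (add T (q5 <-> (~q4 | q5))):
            T (q5 <-> (~q4 | q5)): β-rule — branch into T q5, T (~q4 | q5)  //  F q5, F (~q4 | q5).
              branch 1.2.2.1 (add T q5, T (~q4 | q5)):
                T (~q4 | q5): β-rule — branch into T ~q4  //  T q5.
                  branch 1.2.2.1.1 (add T ~q4):
                    × closes — contains both q4 and ~q4.
                  branch 1.2.2.1.2 (add T q5):
                    ○ open, literals {q1=1, q3=1, q4=1, q5=1}.
              branch 1.2.2.2 (add F q5, F (~q4 | q5)):
                × closes — contains both q5 and ~q5.
  branch 2 (add F (q4 | (q5 <-> (~q4 | q5))), T ~q3):
    F (q4 | (q5 <-> (~q4 | q5))): α-rule — add F q4, F (q5 <-> (~q4 | q5)).
    × closes — contains both q4 and ~q4.
4 branches closed, 5 open.
Each open branch fixes some atoms; the unmentioned ones are free. Counting distinct full assignments: branch {q3=1, q4=1} (q1, q2, q5) contributes 8 new; branch {q3=1, q4=1, q5=1} (q1, q2) contributes 0 new; branch {q3=1, q4=1, q5=0} (q1, q2) contributes 0 new; branch {q1=1, q3=1, q4=1, q5=1} (q2) contributes 0 new; branch {q1=1, q3=1, q4=1, q5=1} (q2) contributes 0 new. Total: 8.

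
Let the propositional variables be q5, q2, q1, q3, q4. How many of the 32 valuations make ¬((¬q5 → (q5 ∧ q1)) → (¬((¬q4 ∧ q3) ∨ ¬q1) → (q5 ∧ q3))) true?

Initial set: {¬((¬q5 → (q5 ∧ q1)) → (¬((¬q4 ∧ q3) ∨ ¬q1) → (q5 ∧ q3)))}.
¬((¬q5 → (q5 ∧ q1)) → (¬((¬q4 ∧ q3) ∨ ¬q1) → (q5 ∧ q3))): α-rule — add (¬q5 → (q5 ∧ q1)), ¬(¬((¬q4 ∧ q3) ∨ ¬q1) → (q5 ∧ q3)).
¬(¬((¬q4 ∧ q3) ∨ ¬q1) → (q5 ∧ q3)): α-rule — add ¬((¬q4 ∧ q3) ∨ ¬q1), ¬(q5 ∧ q3).
¬((¬q4 ∧ q3) ∨ ¬q1): α-rule — add ¬(¬q4 ∧ q3), ¬¬q1.
(¬q5 → (q5 ∧ q1)): β-rule — branch into ¬¬q5  //  (q5 ∧ q1).
  branch 1 (add ¬¬q5):
    ¬(q5 ∧ q3): β-rule — branch into ¬q5  //  ¬q3.
      branch 1.1 (add ¬q5):
        × closes — contains both q5 and ¬q5.
      branch 1.2 (add ¬q3):
        ¬(¬q4 ∧ q3): β-rule — branch into ¬¬q4  //  ¬q3.
          branch 1.2.1 (add ¬¬q4):
            ○ open, literals {q1=true, q3=false, q4=true, q5=true}.
          branch 1.2.2 (add ¬q3):
            ○ open, literals {q1=true, q3=false, q5=true}.
  branch 2 (add (q5 ∧ q1)):
    (q5 ∧ q1): α-rule — add q5, q1.
    ¬(q5 ∧ q3): β-rule — branch into ¬q5  //  ¬q3.
      branch 2.1 (add ¬q5):
        × closes — contains both q5 and ¬q5.
      branch 2.2 (add ¬q3):
        ¬(¬q4 ∧ q3): β-rule — branch into ¬¬q4  //  ¬q3.
          branch 2.2.1 (add ¬¬q4):
            ○ open, literals {q1=true, q3=false, q4=true, q5=true}.
          branch 2.2.2 (add ¬q3):
            ○ open, literals {q1=true, q3=false, q5=true}.
2 branches closed, 4 open.
Each open branch fixes some atoms; the unmentioned ones are free. Counting distinct full assignments: branch {q1=true, q3=false, q4=true, q5=true} (q2) contributes 2 new; branch {q1=true, q3=false, q5=true} (q2, q4) contributes 2 new; branch {q1=true, q3=false, q4=true, q5=true} (q2) contributes 0 new; branch {q1=true, q3=false, q5=true} (q2, q4) contributes 0 new. Total: 4.

4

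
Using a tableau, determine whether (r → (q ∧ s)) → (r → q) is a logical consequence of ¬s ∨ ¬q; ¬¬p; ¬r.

Yes

Initial set: {T (¬s ∨ ¬q); T ¬¬p; T ¬r; F ((r → (q ∧ s)) → (r → q))}.
T ¬¬p: drop double negation, giving T p.
F ((r → (q ∧ s)) → (r → q)): α-rule — add T (r → (q ∧ s)), F (r → q).
F (r → q): α-rule — add T r, F q.
× closes — contains both r and ¬r.
All 1 branch closes.
Every branch closed, so the premises entail the conclusion.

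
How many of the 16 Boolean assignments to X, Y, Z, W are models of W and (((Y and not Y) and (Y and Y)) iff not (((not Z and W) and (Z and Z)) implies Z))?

Initial set: {(W and (((Y and not Y) and (Y and Y)) iff not (((not Z and W) and (Z and Z)) implies Z)))}.
(W and (((Y and not Y) and (Y and Y)) iff not (((not Z and W) and (Z and Z)) implies Z))): α-rule — add W, (((Y and not Y) and (Y and Y)) iff not (((not Z and W) and (Z and Z)) implies Z)).
(((Y and not Y) and (Y and Y)) iff not (((not Z and W) and (Z and Z)) implies Z)): β-rule — branch into ((Y and not Y) and (Y and Y)), not (((not Z and W) and (Z and Z)) implies Z)  //  not ((Y and not Y) and (Y and Y)), not not (((not Z and W) and (Z and Z)) implies Z).
  branch 1 (add ((Y and not Y) and (Y and Y)), not (((not Z and W) and (Z and Z)) implies Z)):
    ((Y and not Y) and (Y and Y)): α-rule — add (Y and not Y), (Y and Y).
    not (((not Z and W) and (Z and Z)) implies Z): α-rule — add ((not Z and W) and (Z and Z)), not Z.
    (Y and not Y): α-rule — add Y, not Y.
    × closes — contains both Y and not Y.
  branch 2 (add not ((Y and not Y) and (Y and Y)), not not (((not Z and W) and (Z and Z)) implies Z)):
    not ((Y and not Y) and (Y and Y)): β-rule — branch into not (Y and not Y)  //  not (Y and Y).
      branch 2.1 (add not (Y and not Y)):
        not not (((not Z and W) and (Z and Z)) implies Z): β-rule — branch into not ((not Z and W) and (Z and Z))  //  Z.
          branch 2.1.1 (add not ((not Z and W) and (Z and Z))):
            not (Y and not Y): β-rule — branch into not Y  //  not not Y.
              branch 2.1.1.1 (add not Y):
                not ((not Z and W) and (Z and Z)): β-rule — branch into not (not Z and W)  //  not (Z and Z).
                  branch 2.1.1.1.1 (add not (not Z and W)):
                    not (not Z and W): β-rule — branch into not not Z  //  not W.
                      branch 2.1.1.1.1.1 (add not not Z):
                        ○ open, literals {W=true, Y=false, Z=true}.
                      branch 2.1.1.1.1.2 (add not W):
                        × closes — contains both W and not W.
                  branch 2.1.1.1.2 (add not (Z and Z)):
                    not (Z and Z): β-rule — branch into not Z  //  not Z.
                      branch 2.1.1.1.2.1 (add not Z):
                        ○ open, literals {W=true, Y=false, Z=false}.
                      branch 2.1.1.1.2.2 (add not Z):
                        ○ open, literals {W=true, Y=false, Z=false}.
              branch 2.1.1.2 (add not not Y):
                not ((not Z and W) and (Z and Z)): β-rule — branch into not (not Z and W)  //  not (Z and Z).
                  branch 2.1.1.2.1 (add not (not Z and W)):
                    not (not Z and W): β-rule — branch into not not Z  //  not W.
                      branch 2.1.1.2.1.1 (add not not Z):
                        ○ open, literals {W=true, Y=true, Z=true}.
                      branch 2.1.1.2.1.2 (add not W):
                        × closes — contains both W and not W.
                  branch 2.1.1.2.2 (add not (Z and Z)):
                    not (Z and Z): β-rule — branch into not Z  //  not Z.
                      branch 2.1.1.2.2.1 (add not Z):
                        ○ open, literals {W=true, Y=true, Z=false}.
                      branch 2.1.1.2.2.2 (add not Z):
                        ○ open, literals {W=true, Y=true, Z=false}.
          branch 2.1.2 (add Z):
            not (Y and not Y): β-rule — branch into not Y  //  not not Y.
              branch 2.1.2.1 (add not Y):
                ○ open, literals {W=true, Y=false, Z=true}.
              branch 2.1.2.2 (add not not Y):
                ○ open, literals {W=true, Y=true, Z=true}.
      branch 2.2 (add not (Y and Y)):
        not not (((not Z and W) and (Z and Z)) implies Z): β-rule — branch into not ((not Z and W) and (Z and Z))  //  Z.
          branch 2.2.1 (add not ((not Z and W) and (Z and Z))):
            not (Y and Y): β-rule — branch into not Y  //  not Y.
              branch 2.2.1.1 (add not Y):
                not ((not Z and W) and (Z and Z)): β-rule — branch into not (not Z and W)  //  not (Z and Z).
                  branch 2.2.1.1.1 (add not (not Z and W)):
                    not (not Z and W): β-rule — branch into not not Z  //  not W.
                      branch 2.2.1.1.1.1 (add not not Z):
                        ○ open, literals {W=true, Y=false, Z=true}.
                      branch 2.2.1.1.1.2 (add not W):
                        × closes — contains both W and not W.
                  branch 2.2.1.1.2 (add not (Z and Z)):
                    not (Z and Z): β-rule — branch into not Z  //  not Z.
                      branch 2.2.1.1.2.1 (add not Z):
                        ○ open, literals {W=true, Y=false, Z=false}.
                      branch 2.2.1.1.2.2 (add not Z):
                        ○ open, literals {W=true, Y=false, Z=false}.
              branch 2.2.1.2 (add not Y):
                not ((not Z and W) and (Z and Z)): β-rule — branch into not (not Z and W)  //  not (Z and Z).
                  branch 2.2.1.2.1 (add not (not Z and W)):
                    not (not Z and W): β-rule — branch into not not Z  //  not W.
                      branch 2.2.1.2.1.1 (add not not Z):
                        ○ open, literals {W=true, Y=false, Z=true}.
                      branch 2.2.1.2.1.2 (add not W):
                        × closes — contains both W and not W.
                  branch 2.2.1.2.2 (add not (Z and Z)):
                    not (Z and Z): β-rule — branch into not Z  //  not Z.
                      branch 2.2.1.2.2.1 (add not Z):
                        ○ open, literals {W=true, Y=false, Z=false}.
                      branch 2.2.1.2.2.2 (add not Z):
                        ○ open, literals {W=true, Y=false, Z=false}.
          branch 2.2.2 (add Z):
            not (Y and Y): β-rule — branch into not Y  //  not Y.
              branch 2.2.2.1 (add not Y):
                ○ open, literals {W=true, Y=false, Z=true}.
              branch 2.2.2.2 (add not Y):
                ○ open, literals {W=true, Y=false, Z=true}.
5 branches closed, 16 open.
Each open branch fixes some atoms; the unmentioned ones are free. Counting distinct full assignments: branch {W=true, Y=false, Z=true} (X) contributes 2 new; branch {W=true, Y=false, Z=false} (X) contributes 2 new; branch {W=true, Y=false, Z=false} (X) contributes 0 new; branch {W=true, Y=true, Z=true} (X) contributes 2 new; branch {W=true, Y=true, Z=false} (X) contributes 2 new; branch {W=true, Y=true, Z=false} (X) contributes 0 new; branch {W=true, Y=false, Z=true} (X) contributes 0 new; branch {W=true, Y=true, Z=true} (X) contributes 0 new; branch {W=true, Y=false, Z=true} (X) contributes 0 new; branch {W=true, Y=false, Z=false} (X) contributes 0 new; branch {W=true, Y=false, Z=false} (X) contributes 0 new; branch {W=true, Y=false, Z=true} (X) contributes 0 new; branch {W=true, Y=false, Z=false} (X) contributes 0 new; branch {W=true, Y=false, Z=false} (X) contributes 0 new; branch {W=true, Y=false, Z=true} (X) contributes 0 new; branch {W=true, Y=false, Z=true} (X) contributes 0 new. Total: 8.

8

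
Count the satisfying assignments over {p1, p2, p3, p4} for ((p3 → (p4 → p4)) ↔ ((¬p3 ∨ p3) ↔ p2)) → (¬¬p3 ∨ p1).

Initial set: {(((p3 → (p4 → p4)) ↔ ((¬p3 ∨ p3) ↔ p2)) → (¬¬p3 ∨ p1))}.
(((p3 → (p4 → p4)) ↔ ((¬p3 ∨ p3) ↔ p2)) → (¬¬p3 ∨ p1)): β-rule — branch into ¬((p3 → (p4 → p4)) ↔ ((¬p3 ∨ p3) ↔ p2))  //  (¬¬p3 ∨ p1).
  branch 1 (add ¬((p3 → (p4 → p4)) ↔ ((¬p3 ∨ p3) ↔ p2))):
    ¬((p3 → (p4 → p4)) ↔ ((¬p3 ∨ p3) ↔ p2)): β-rule — branch into (p3 → (p4 → p4)), ¬((¬p3 ∨ p3) ↔ p2)  //  ¬(p3 → (p4 → p4)), ((¬p3 ∨ p3) ↔ p2).
      branch 1.1 (add (p3 → (p4 → p4)), ¬((¬p3 ∨ p3) ↔ p2)):
        (p3 → (p4 → p4)): β-rule — branch into ¬p3  //  (p4 → p4).
          branch 1.1.1 (add ¬p3):
            ¬((¬p3 ∨ p3) ↔ p2): β-rule — branch into (¬p3 ∨ p3), ¬p2  //  ¬(¬p3 ∨ p3), p2.
              branch 1.1.1.1 (add (¬p3 ∨ p3), ¬p2):
                (¬p3 ∨ p3): β-rule — branch into ¬p3  //  p3.
                  branch 1.1.1.1.1 (add ¬p3):
                    ○ open, literals {p2=false, p3=false}.
                  branch 1.1.1.1.2 (add p3):
                    × closes — contains both p3 and ¬p3.
              branch 1.1.1.2 (add ¬(¬p3 ∨ p3), p2):
                ¬(¬p3 ∨ p3): α-rule — add ¬¬p3, ¬p3.
                × closes — contains both p3 and ¬p3.
          branch 1.1.2 (add (p4 → p4)):
            ¬((¬p3 ∨ p3) ↔ p2): β-rule — branch into (¬p3 ∨ p3), ¬p2  //  ¬(¬p3 ∨ p3), p2.
              branch 1.1.2.1 (add (¬p3 ∨ p3), ¬p2):
                (p4 → p4): β-rule — branch into ¬p4  //  p4.
                  branch 1.1.2.1.1 (add ¬p4):
                    (¬p3 ∨ p3): β-rule — branch into ¬p3  //  p3.
                      branch 1.1.2.1.1.1 (add ¬p3):
                        ○ open, literals {p2=false, p3=false, p4=false}.
                      branch 1.1.2.1.1.2 (add p3):
                        ○ open, literals {p2=false, p3=true, p4=false}.
                  branch 1.1.2.1.2 (add p4):
                    (¬p3 ∨ p3): β-rule — branch into ¬p3  //  p3.
                      branch 1.1.2.1.2.1 (add ¬p3):
                        ○ open, literals {p2=false, p3=false, p4=true}.
                      branch 1.1.2.1.2.2 (add p3):
                        ○ open, literals {p2=false, p3=true, p4=true}.
              branch 1.1.2.2 (add ¬(¬p3 ∨ p3), p2):
                ¬(¬p3 ∨ p3): α-rule — add ¬¬p3, ¬p3.
                × closes — contains both p3 and ¬p3.
      branch 1.2 (add ¬(p3 → (p4 → p4)), ((¬p3 ∨ p3) ↔ p2)):
        ¬(p3 → (p4 → p4)): α-rule — add p3, ¬(p4 → p4).
        ¬(p4 → p4): α-rule — add p4, ¬p4.
        × closes — contains both p4 and ¬p4.
  branch 2 (add (¬¬p3 ∨ p1)):
    (¬¬p3 ∨ p1): β-rule — branch into ¬¬p3  //  p1.
      branch 2.1 (add ¬¬p3):
        ¬¬p3: drop double negation, giving p3.
        ○ open, literals {p3=true}.
      branch 2.2 (add p1):
        ○ open, literals {p1=true}.
4 branches closed, 7 open.
Each open branch fixes some atoms; the unmentioned ones are free. Counting distinct full assignments: branch {p2=false, p3=false} (p1, p4) contributes 4 new; branch {p2=false, p3=false, p4=false} (p1) contributes 0 new; branch {p2=false, p3=true, p4=false} (p1) contributes 2 new; branch {p2=false, p3=false, p4=true} (p1) contributes 0 new; branch {p2=false, p3=true, p4=true} (p1) contributes 2 new; branch {p3=true} (p1, p2, p4) contributes 4 new; branch {p1=true} (p2, p3, p4) contributes 2 new. Total: 14.

14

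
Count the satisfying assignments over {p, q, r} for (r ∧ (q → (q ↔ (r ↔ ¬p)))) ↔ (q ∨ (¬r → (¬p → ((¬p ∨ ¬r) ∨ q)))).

Initial set: {((r ∧ (q → (q ↔ (r ↔ ¬p)))) ↔ (q ∨ (¬r → (¬p → ((¬p ∨ ¬r) ∨ q)))))}.
((r ∧ (q → (q ↔ (r ↔ ¬p)))) ↔ (q ∨ (¬r → (¬p → ((¬p ∨ ¬r) ∨ q))))): β-rule — branch into (r ∧ (q → (q ↔ (r ↔ ¬p)))), (q ∨ (¬r → (¬p → ((¬p ∨ ¬r) ∨ q))))  //  ¬(r ∧ (q → (q ↔ (r ↔ ¬p)))), ¬(q ∨ (¬r → (¬p → ((¬p ∨ ¬r) ∨ q)))).
  branch 1 (add (r ∧ (q → (q ↔ (r ↔ ¬p)))), (q ∨ (¬r → (¬p → ((¬p ∨ ¬r) ∨ q))))):
    (r ∧ (q → (q ↔ (r ↔ ¬p)))): α-rule — add r, (q → (q ↔ (r ↔ ¬p))).
    (q ∨ (¬r → (¬p → ((¬p ∨ ¬r) ∨ q)))): β-rule — branch into q  //  (¬r → (¬p → ((¬p ∨ ¬r) ∨ q))).
      branch 1.1 (add q):
        (q → (q ↔ (r ↔ ¬p))): β-rule — branch into ¬q  //  (q ↔ (r ↔ ¬p)).
          branch 1.1.1 (add ¬q):
            × closes — contains both q and ¬q.
          branch 1.1.2 (add (q ↔ (r ↔ ¬p))):
            (q ↔ (r ↔ ¬p)): β-rule — branch into q, (r ↔ ¬p)  //  ¬q, ¬(r ↔ ¬p).
              branch 1.1.2.1 (add q, (r ↔ ¬p)):
                (r ↔ ¬p): β-rule — branch into r, ¬p  //  ¬r, ¬¬p.
                  branch 1.1.2.1.1 (add r, ¬p):
                    ○ open, literals {p=0, q=1, r=1}.
                  branch 1.1.2.1.2 (add ¬r, ¬¬p):
                    × closes — contains both r and ¬r.
              branch 1.1.2.2 (add ¬q, ¬(r ↔ ¬p)):
                × closes — contains both q and ¬q.
      branch 1.2 (add (¬r → (¬p → ((¬p ∨ ¬r) ∨ q)))):
        (q → (q ↔ (r ↔ ¬p))): β-rule — branch into ¬q  //  (q ↔ (r ↔ ¬p)).
          branch 1.2.1 (add ¬q):
            (¬r → (¬p → ((¬p ∨ ¬r) ∨ q))): β-rule — branch into ¬¬r  //  (¬p → ((¬p ∨ ¬r) ∨ q)).
              branch 1.2.1.1 (add ¬¬r):
                ○ open, literals {q=0, r=1}.
              branch 1.2.1.2 (add (¬p → ((¬p ∨ ¬r) ∨ q))):
                (¬p → ((¬p ∨ ¬r) ∨ q)): β-rule — branch into ¬¬p  //  ((¬p ∨ ¬r) ∨ q).
                  branch 1.2.1.2.1 (add ¬¬p):
                    ○ open, literals {p=1, q=0, r=1}.
                  branch 1.2.1.2.2 (add ((¬p ∨ ¬r) ∨ q)):
                    ((¬p ∨ ¬r) ∨ q): β-rule — branch into (¬p ∨ ¬r)  //  q.
                      branch 1.2.1.2.2.1 (add (¬p ∨ ¬r)):
                        (¬p ∨ ¬r): β-rule — branch into ¬p  //  ¬r.
                          branch 1.2.1.2.2.1.1 (add ¬p):
                            ○ open, literals {p=0, q=0, r=1}.
                          branch 1.2.1.2.2.1.2 (add ¬r):
                            × closes — contains both r and ¬r.
                      branch 1.2.1.2.2.2 (add q):
                        × closes — contains both q and ¬q.
          branch 1.2.2 (add (q ↔ (r ↔ ¬p))):
            (¬r → (¬p → ((¬p ∨ ¬r) ∨ q))): β-rule — branch into ¬¬r  //  (¬p → ((¬p ∨ ¬r) ∨ q)).
              branch 1.2.2.1 (add ¬¬r):
                (q ↔ (r ↔ ¬p)): β-rule — branch into q, (r ↔ ¬p)  //  ¬q, ¬(r ↔ ¬p).
                  branch 1.2.2.1.1 (add q, (r ↔ ¬p)):
                    (r ↔ ¬p): β-rule — branch into r, ¬p  //  ¬r, ¬¬p.
                      branch 1.2.2.1.1.1 (add r, ¬p):
                        ○ open, literals {p=0, q=1, r=1}.
                      branch 1.2.2.1.1.2 (add ¬r, ¬¬p):
                        × closes — contains both r and ¬r.
                  branch 1.2.2.1.2 (add ¬q, ¬(r ↔ ¬p)):
                    ¬(r ↔ ¬p): β-rule — branch into r, ¬¬p  //  ¬r, ¬p.
                      branch 1.2.2.1.2.1 (add r, ¬¬p):
                        ○ open, literals {p=1, q=0, r=1}.
                      branch 1.2.2.1.2.2 (add ¬r, ¬p):
                        × closes — contains both r and ¬r.
              branch 1.2.2.2 (add (¬p → ((¬p ∨ ¬r) ∨ q))):
                (q ↔ (r ↔ ¬p)): β-rule — branch into q, (r ↔ ¬p)  //  ¬q, ¬(r ↔ ¬p).
                  branch 1.2.2.2.1 (add q, (r ↔ ¬p)):
                    (¬p → ((¬p ∨ ¬r) ∨ q)): β-rule — branch into ¬¬p  //  ((¬p ∨ ¬r) ∨ q).
                      branch 1.2.2.2.1.1 (add ¬¬p):
                        (r ↔ ¬p): β-rule — branch into r, ¬p  //  ¬r, ¬¬p.
                          branch 1.2.2.2.1.1.1 (add r, ¬p):
                            × closes — contains both p and ¬p.
                          branch 1.2.2.2.1.1.2 (add ¬r, ¬¬p):
                            × closes — contains both r and ¬r.
                      branch 1.2.2.2.1.2 (add ((¬p ∨ ¬r) ∨ q)):
                        (r ↔ ¬p): β-rule — branch into r, ¬p  //  ¬r, ¬¬p.
                          branch 1.2.2.2.1.2.1 (add r, ¬p):
                            ((¬p ∨ ¬r) ∨ q): β-rule — branch into (¬p ∨ ¬r)  //  q.
                              branch 1.2.2.2.1.2.1.1 (add (¬p ∨ ¬r)):
                                (¬p ∨ ¬r): β-rule — branch into ¬p  //  ¬r.
                                  branch 1.2.2.2.1.2.1.1.1 (add ¬p):
                                    ○ open, literals {p=0, q=1, r=1}.
                                  branch 1.2.2.2.1.2.1.1.2 (add ¬r):
                                    × closes — contains both r and ¬r.
                              branch 1.2.2.2.1.2.1.2 (add q):
                                ○ open, literals {p=0, q=1, r=1}.
                          branch 1.2.2.2.1.2.2 (add ¬r, ¬¬p):
                            × closes — contains both r and ¬r.
                  branch 1.2.2.2.2 (add ¬q, ¬(r ↔ ¬p)):
                    (¬p → ((¬p ∨ ¬r) ∨ q)): β-rule — branch into ¬¬p  //  ((¬p ∨ ¬r) ∨ q).
                      branch 1.2.2.2.2.1 (add ¬¬p):
                        ¬(r ↔ ¬p): β-rule — branch into r, ¬¬p  //  ¬r, ¬p.
                          branch 1.2.2.2.2.1.1 (add r, ¬¬p):
                            ○ open, literals {p=1, q=0, r=1}.
                          branch 1.2.2.2.2.1.2 (add ¬r, ¬p):
                            × closes — contains both r and ¬r.
                      branch 1.2.2.2.2.2 (add ((¬p ∨ ¬r) ∨ q)):
                        ¬(r ↔ ¬p): β-rule — branch into r, ¬¬p  //  ¬r, ¬p.
                          branch 1.2.2.2.2.2.1 (add r, ¬¬p):
                            ((¬p ∨ ¬r) ∨ q): β-rule — branch into (¬p ∨ ¬r)  //  q.
                              branch 1.2.2.2.2.2.1.1 (add (¬p ∨ ¬r)):
                                (¬p ∨ ¬r): β-rule — branch into ¬p  //  ¬r.
                                  branch 1.2.2.2.2.2.1.1.1 (add ¬p):
                                    × closes — contains both p and ¬p.
                                  branch 1.2.2.2.2.2.1.1.2 (add ¬r):
                                    × closes — contains both r and ¬r.
                              branch 1.2.2.2.2.2.1.2 (add q):
                                × closes — contains both q and ¬q.
                          branch 1.2.2.2.2.2.2 (add ¬r, ¬p):
                            × closes — contains both r and ¬r.
  branch 2 (add ¬(r ∧ (q → (q ↔ (r ↔ ¬p)))), ¬(q ∨ (¬r → (¬p → ((¬p ∨ ¬r) ∨ q))))):
    ¬(q ∨ (¬r → (¬p → ((¬p ∨ ¬r) ∨ q)))): α-rule — add ¬q, ¬(¬r → (¬p → ((¬p ∨ ¬r) ∨ q))).
    ¬(¬r → (¬p → ((¬p ∨ ¬r) ∨ q))): α-rule — add ¬r, ¬(¬p → ((¬p ∨ ¬r) ∨ q)).
    ¬(¬p → ((¬p ∨ ¬r) ∨ q)): α-rule — add ¬p, ¬((¬p ∨ ¬r) ∨ q).
    ¬((¬p ∨ ¬r) ∨ q): α-rule — add ¬(¬p ∨ ¬r), ¬q.
    ¬(¬p ∨ ¬r): α-rule — add ¬¬p, ¬¬r.
    × closes — contains both p and ¬p.
17 branches closed, 9 open.
Each open branch fixes some atoms; the unmentioned ones are free. Counting distinct full assignments: branch {p=0, q=1, r=1} (none free) contributes 1 new; branch {q=0, r=1} (p) contributes 2 new; branch {p=1, q=0, r=1} (none free) contributes 0 new; branch {p=0, q=0, r=1} (none free) contributes 0 new; branch {p=0, q=1, r=1} (none free) contributes 0 new; branch {p=1, q=0, r=1} (none free) contributes 0 new; branch {p=0, q=1, r=1} (none free) contributes 0 new; branch {p=0, q=1, r=1} (none free) contributes 0 new; branch {p=1, q=0, r=1} (none free) contributes 0 new. Total: 3.

3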